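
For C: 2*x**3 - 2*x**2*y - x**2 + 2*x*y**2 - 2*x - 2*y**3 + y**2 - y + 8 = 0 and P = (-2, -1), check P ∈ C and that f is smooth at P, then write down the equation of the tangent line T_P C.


Tangent line at P: 20*x - 9*y + 31 = 0.

Step 1: f(-2, -1) = 0, so P lies on C.
Step 2: partial derivatives
  f_x(x, y) = 6*x**2 - 4*x*y - 2*x + 2*y**2 - 2, f_y(x, y) = -2*x**2 + 4*x*y - 6*y**2 + 2*y - 1.
  f_x(P) = 20, f_y(P) = -9 (gradient nonzero, so P is smooth).
Step 3: tangent line at P: 20·(x − -2) + -9·(y − -1) = 0.
Expanding: 20*x - 9*y + 31 = 0.


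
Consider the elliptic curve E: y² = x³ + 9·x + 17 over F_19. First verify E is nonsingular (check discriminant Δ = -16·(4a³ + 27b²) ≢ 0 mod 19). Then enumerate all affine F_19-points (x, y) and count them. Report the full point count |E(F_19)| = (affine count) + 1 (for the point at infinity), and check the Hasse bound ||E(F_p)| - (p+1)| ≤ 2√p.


Affine points = {(0, 6), (0, 13), (2, 9), (2, 10), (5, 4), (5, 15), (7, 9), (7, 10), (10, 9), (10, 10), (16, 1), (16, 18), (18, 8), (18, 11)}; affine count = 14; |E(F_19)| = 15.

Discriminant check: Δ ∝ 4a³ + 27b² = 4·9³ + 27·17² = 4·729 + 27·289 ≡ 3 (mod 19). Nonzero ⇒ E is nonsingular.
For each x ∈ F_19, compute rhs = x³ + 9·x + 17 mod 19, then count y ∈ F_19 with y² ≡ rhs.
  x = 0: rhs = 17, matching y values: 6, 13 (2 points).
  x = 1: rhs = 8, matching y values: none (0 points).
  x = 2: rhs = 5, matching y values: 9, 10 (2 points).
  x = 3: rhs = 14, matching y values: none (0 points).
  x = 4: rhs = 3, matching y values: none (0 points).
  x = 5: rhs = 16, matching y values: 4, 15 (2 points).
  x = 6: rhs = 2, matching y values: none (0 points).
  x = 7: rhs = 5, matching y values: 9, 10 (2 points).
  x = 8: rhs = 12, matching y values: none (0 points).
  x = 9: rhs = 10, matching y values: none (0 points).
  x = 10: rhs = 5, matching y values: 9, 10 (2 points).
  x = 11: rhs = 3, matching y values: none (0 points).
  x = 12: rhs = 10, matching y values: none (0 points).
  x = 13: rhs = 13, matching y values: none (0 points).
  x = 14: rhs = 18, matching y values: none (0 points).
  x = 15: rhs = 12, matching y values: none (0 points).
  x = 16: rhs = 1, matching y values: 1, 18 (2 points).
  x = 17: rhs = 10, matching y values: none (0 points).
  x = 18: rhs = 7, matching y values: 8, 11 (2 points).
Total affine count: 14.
Full point count |E(F_19)| = 14 + 1 = 15.
Hasse bound: |15 − (19+1)| = |-5| = 5 ≤ 2√19 ≈ 8.7178 ✓.


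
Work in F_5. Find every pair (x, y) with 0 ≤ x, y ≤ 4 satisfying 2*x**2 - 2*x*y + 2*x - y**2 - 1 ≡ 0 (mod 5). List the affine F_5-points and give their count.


Affine F_5-points: {(0, 2), (0, 3), (1, 1), (1, 2), (2, 3), (4, 1)}; count = 6.

For each of the 25 pairs (x, y) ∈ F_5², evaluate f(x, y) mod 5. Record the zeros.
  x = 0: [0↦4, 1↦3, 2↦0, 3↦0, 4↦3]  zeros at y ∈ {2, 3}
  x = 1: [0↦3, 1↦0, 2↦0, 3↦3, 4↦4]  zeros at y ∈ {1, 2}
  x = 2: [0↦1, 1↦1, 2↦4, 3↦0, 4↦4]  zeros at y ∈ {3}
  x = 3: [0↦3, 1↦1, 2↦2, 3↦1, 4↦3]  zeros at y ∈ ∅
  x = 4: [0↦4, 1↦0, 2↦4, 3↦1, 4↦1]  zeros at y ∈ {1}
Collecting zeros: affine points = {(0, 2), (0, 3), (1, 1), (1, 2), (2, 3), (4, 1)}.
Total count |C(F_5)_aff| = 6.


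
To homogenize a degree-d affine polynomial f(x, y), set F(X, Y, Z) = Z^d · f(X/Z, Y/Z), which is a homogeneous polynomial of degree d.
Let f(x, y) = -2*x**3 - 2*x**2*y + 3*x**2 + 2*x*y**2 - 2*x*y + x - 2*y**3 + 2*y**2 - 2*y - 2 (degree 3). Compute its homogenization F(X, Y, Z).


F(X, Y, Z) = -2*X**3 - 2*X**2*Y + 3*X**2*Z + 2*X*Y**2 - 2*X*Y*Z + X*Z**2 - 2*Y**3 + 2*Y**2*Z - 2*Y*Z**2 - 2*Z**3

deg(f) = 3.
Substitute x = X/Z, y = Y/Z into f, then multiply by Z^3.
  monomial -2·x^3·y^0 ↦ -2·X^3·Y^0·Z^0.
  monomial -2·x^2·y^1 ↦ -2·X^2·Y^1·Z^0.
  monomial 3·x^2·y^0 ↦ 3·X^2·Y^0·Z^1.
  monomial 2·x^1·y^2 ↦ 2·X^1·Y^2·Z^0.
  monomial -2·x^1·y^1 ↦ -2·X^1·Y^1·Z^1.
  monomial 1·x^1·y^0 ↦ 1·X^1·Y^0·Z^2.
  monomial -2·x^0·y^3 ↦ -2·X^0·Y^3·Z^0.
  monomial 2·x^0·y^2 ↦ 2·X^0·Y^2·Z^1.
  monomial -2·x^0·y^1 ↦ -2·X^0·Y^1·Z^2.
  monomial -2·x^0·y^0 ↦ -2·X^0·Y^0·Z^3.
Collecting: F(X, Y, Z) = -2*X**3 - 2*X**2*Y + 3*X**2*Z + 2*X*Y**2 - 2*X*Y*Z + X*Z**2 - 2*Y**3 + 2*Y**2*Z - 2*Y*Z**2 - 2*Z**3.


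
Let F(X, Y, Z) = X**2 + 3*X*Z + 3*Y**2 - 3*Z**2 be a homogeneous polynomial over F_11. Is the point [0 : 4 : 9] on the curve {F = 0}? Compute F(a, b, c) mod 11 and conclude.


F(0,4,9) ≡ 3 (mod 11); P is NOT on the curve.

Evaluate F(0, 4, 9) term-by-term (mod 11).
  X**2 ↦ 1·0·1·1 = 0
  3*X*Z ↦ 3·0·1·9 = 0
  3*Y**2 ↦ 3·1·16·1 = 48
  -3*Z**2 ↦ -3·1·1·81 = -243
Sum: F(0, 4, 9) = (0) + (0) + (48) + (-243) = -195.
Reducing mod 11: -195 ≡ 3 (mod 11).
Since F(a, b, c) ≡ 3 ≠ 0 (mod 11), P does NOT lie on the curve.


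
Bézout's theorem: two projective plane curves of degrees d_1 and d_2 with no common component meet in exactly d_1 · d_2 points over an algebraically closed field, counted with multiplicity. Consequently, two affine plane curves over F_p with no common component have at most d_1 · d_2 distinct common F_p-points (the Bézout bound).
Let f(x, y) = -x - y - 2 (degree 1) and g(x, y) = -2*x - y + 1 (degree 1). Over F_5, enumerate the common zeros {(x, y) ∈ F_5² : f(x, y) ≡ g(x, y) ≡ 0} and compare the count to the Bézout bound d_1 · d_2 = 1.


Common zeros: {(3, 0)}; count = 1; Bézout bound = 1.

deg(f) = 1, deg(g) = 1, so Bézout bound = 1.
Scan x ∈ F_5. For each x, list the y ∈ F_5 with f(x, y) ≡ 0 and those with g(x, y) ≡ 0 (mod 5); the common zeros in that column are the intersection.
  x = 0: f ≡ 0 at y ∈ {3}; g ≡ 0 at y ∈ {1}; common: ∅.
  x = 1: f ≡ 0 at y ∈ {2}; g ≡ 0 at y ∈ {4}; common: ∅.
  x = 2: f ≡ 0 at y ∈ {1}; g ≡ 0 at y ∈ {2}; common: ∅.
  x = 3: f ≡ 0 at y ∈ {0}; g ≡ 0 at y ∈ {0}; common: {0}.
  x = 4: f ≡ 0 at y ∈ {4}; g ≡ 0 at y ∈ {3}; common: ∅.
Collecting: common zeros = {(3, 0)}, so the count is 1.
Comparison with the Bézout bound: 1 ≤ 1 = deg(f)·deg(g), as expected for curves with no common component (the bound is attained).


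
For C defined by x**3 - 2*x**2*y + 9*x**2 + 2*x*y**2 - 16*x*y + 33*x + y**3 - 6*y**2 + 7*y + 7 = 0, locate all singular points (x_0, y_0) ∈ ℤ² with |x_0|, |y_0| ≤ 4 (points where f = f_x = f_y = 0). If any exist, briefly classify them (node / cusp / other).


Singular points: {(-1, 3)}; classification: cusp.

Compute partial derivatives:
  f_x = 3*x**2 - 4*x*y + 18*x + 2*y**2 - 16*y + 33.
  f_y = -2*x**2 + 4*x*y - 16*x + 3*y**2 - 12*y + 7.
Scan x_0 ∈ {−4, ..., 4}. For each x_0, f_y(x_0, y) is a polynomial in y; find its integer roots y ∈ {−4, ..., 4}, then test f_x and f at those candidates.
  x = -4: f_y(-4, y) = 3*y**2 - 28*y + 39; no integer root y with |y| ≤ 4.
  x = -3: f_y(-3, y) = 3*y**2 - 24*y + 37; no integer root y with |y| ≤ 4.
  x = -2: f_y(-2, y) = 3*y**2 - 20*y + 31; no integer root y with |y| ≤ 4.
  x = -1: f_y(-1, y) = 3*y**2 - 16*y + 21; vanishes at y ∈ {3}. (-1, 3): f_x = 0, f = 0 — SINGULAR.
  x = 0: f_y(0, y) = 3*y**2 - 12*y + 7; no integer root y with |y| ≤ 4.
  x = 1: f_y(1, y) = 3*y**2 - 8*y - 11; vanishes at y ∈ {-1}. (1, -1): f_x = 76 ≠ 0.
  x = 2: f_y(2, y) = 3*y**2 - 4*y - 33; no integer root y with |y| ≤ 4.
  x = 3: f_y(3, y) = 3*y**2 - 59; no integer root y with |y| ≤ 4.
  x = 4: f_y(4, y) = 3*y**2 + 4*y - 89; no integer root y with |y| ≤ 4.
Only singular point on the grid: (-1, 3).
Classify: substitute x = -1 + u, y = 3 + v and expand: f = u**3 - 2*u**2*v + 2*u*v**2 + v**3 + v**2.
No constant or linear terms (consistent with a singular point). Quadratic part: v**2. Cubic part: u**3 - 2*u**2*v + 2*u*v**2 + v**3.
The quadratic part v**2 is a perfect square, so there is a single (double) tangent line v = 0, i.e. y = 3. Restricting the cubic part to that line (v = 0) leaves u**3 ≠ 0, so f is not divisible by v and the branch is v² ≈ -u**3 to lowest order — this is a cusp.
Classification: cusp.


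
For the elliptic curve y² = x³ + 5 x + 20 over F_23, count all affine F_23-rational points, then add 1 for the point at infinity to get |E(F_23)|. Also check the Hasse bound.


Affine points = {(1, 7), (1, 16), (3, 4), (3, 19), (4, 9), (4, 14), (5, 3), (5, 20), (6, 6), (6, 17), (9, 9), (9, 14), (10, 9), (10, 14), (11, 7), (11, 16), (17, 2), (17, 21), (18, 10), (18, 13), (20, 1), (20, 22), (21, 5), (21, 18)}; affine count = 24; |E(F_23)| = 25.

Discriminant check: Δ ∝ 4a³ + 27b² = 4·5³ + 27·20² = 4·125 + 27·400 ≡ 7 (mod 23). Nonzero ⇒ E is nonsingular.
For each x ∈ F_23, compute rhs = x³ + 5·x + 20 mod 23, then count y ∈ F_23 with y² ≡ rhs.
  x = 0: rhs = 20, matching y values: none (0 points).
  x = 1: rhs = 3, matching y values: 7, 16 (2 points).
  x = 2: rhs = 15, matching y values: none (0 points).
  x = 3: rhs = 16, matching y values: 4, 19 (2 points).
  x = 4: rhs = 12, matching y values: 9, 14 (2 points).
  x = 5: rhs = 9, matching y values: 3, 20 (2 points).
  x = 6: rhs = 13, matching y values: 6, 17 (2 points).
  x = 7: rhs = 7, matching y values: none (0 points).
  x = 8: rhs = 20, matching y values: none (0 points).
  x = 9: rhs = 12, matching y values: 9, 14 (2 points).
  x = 10: rhs = 12, matching y values: 9, 14 (2 points).
  x = 11: rhs = 3, matching y values: 7, 16 (2 points).
  x = 12: rhs = 14, matching y values: none (0 points).
  x = 13: rhs = 5, matching y values: none (0 points).
  x = 14: rhs = 5, matching y values: none (0 points).
  x = 15: rhs = 20, matching y values: none (0 points).
  x = 16: rhs = 10, matching y values: none (0 points).
  x = 17: rhs = 4, matching y values: 2, 21 (2 points).
  x = 18: rhs = 8, matching y values: 10, 13 (2 points).
  x = 19: rhs = 5, matching y values: none (0 points).
  x = 20: rhs = 1, matching y values: 1, 22 (2 points).
  x = 21: rhs = 2, matching y values: 5, 18 (2 points).
  x = 22: rhs = 14, matching y values: none (0 points).
Total affine count: 24.
Full point count |E(F_23)| = 24 + 1 = 25.
Hasse bound: |25 − (23+1)| = |1| = 1 ≤ 2√23 ≈ 9.5917 ✓.


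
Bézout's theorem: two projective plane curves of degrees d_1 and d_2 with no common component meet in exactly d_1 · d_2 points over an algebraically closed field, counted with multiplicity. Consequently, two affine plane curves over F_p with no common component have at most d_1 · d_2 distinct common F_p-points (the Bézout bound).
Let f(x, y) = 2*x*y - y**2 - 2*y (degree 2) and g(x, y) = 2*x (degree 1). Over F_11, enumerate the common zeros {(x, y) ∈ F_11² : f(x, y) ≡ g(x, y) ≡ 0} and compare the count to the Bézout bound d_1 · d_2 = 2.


Common zeros: {(0, 0), (0, 9)}; count = 2; Bézout bound = 2.

deg(f) = 2, deg(g) = 1, so Bézout bound = 2.
Scan x ∈ F_11. For each x, list the y ∈ F_11 with f(x, y) ≡ 0 and those with g(x, y) ≡ 0 (mod 11); the common zeros in that column are the intersection.
  x = 0: f ≡ 0 at y ∈ {0, 9}; g ≡ 0 at y ∈ {0, 1, 2, 3, 4, 5, 6, 7, 8, 9, 10}; common: {0, 9}.
  x = 1: f ≡ 0 at y ∈ {0}; g ≡ 0 at y ∈ ∅; common: ∅.
  x = 2: f ≡ 0 at y ∈ {0, 2}; g ≡ 0 at y ∈ ∅; common: ∅.
  x = 3: f ≡ 0 at y ∈ {0, 4}; g ≡ 0 at y ∈ ∅; common: ∅.
  x = 4: f ≡ 0 at y ∈ {0, 6}; g ≡ 0 at y ∈ ∅; common: ∅.
  x = 5: f ≡ 0 at y ∈ {0, 8}; g ≡ 0 at y ∈ ∅; common: ∅.
  x = 6: f ≡ 0 at y ∈ {0, 10}; g ≡ 0 at y ∈ ∅; common: ∅.
  x = 7: f ≡ 0 at y ∈ {0, 1}; g ≡ 0 at y ∈ ∅; common: ∅.
  x = 8: f ≡ 0 at y ∈ {0, 3}; g ≡ 0 at y ∈ ∅; common: ∅.
  x = 9: f ≡ 0 at y ∈ {0, 5}; g ≡ 0 at y ∈ ∅; common: ∅.
  x = 10: f ≡ 0 at y ∈ {0, 7}; g ≡ 0 at y ∈ ∅; common: ∅.
Collecting: common zeros = {(0, 0), (0, 9)}, so the count is 2.
Comparison with the Bézout bound: 2 ≤ 2 = deg(f)·deg(g), as expected for curves with no common component (the bound is attained).


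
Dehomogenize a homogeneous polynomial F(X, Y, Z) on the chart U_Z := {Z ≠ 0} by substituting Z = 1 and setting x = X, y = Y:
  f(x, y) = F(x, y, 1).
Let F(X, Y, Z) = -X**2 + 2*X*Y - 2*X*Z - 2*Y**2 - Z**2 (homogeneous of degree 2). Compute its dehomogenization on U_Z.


f(x, y) = -x**2 + 2*x*y - 2*x - 2*y**2 - 1

On U_Z we set Z = 1. Each monomial c·X^i·Y^j·Z^k in F becomes c·x^i·y^j·1^k = c·x^i·y^j.
Substituting Z = 1: F(X, Y, 1) = -x**2 + 2*x*y - 2*x - 2*y**2 - 1.
Note: deg(f) ≤ deg(F) = 2; strict inequality happens when F is divisible by Z (lost terms).


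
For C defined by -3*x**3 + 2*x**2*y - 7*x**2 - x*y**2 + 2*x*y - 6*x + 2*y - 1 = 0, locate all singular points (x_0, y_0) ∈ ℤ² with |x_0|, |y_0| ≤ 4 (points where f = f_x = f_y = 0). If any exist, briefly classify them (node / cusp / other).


Singular points: {(-1, -1)}; classification: cusp.

Compute partial derivatives:
  f_x = -9*x**2 + 4*x*y - 14*x - y**2 + 2*y - 6.
  f_y = 2*x**2 - 2*x*y + 2*x + 2.
Scan x_0 ∈ {−4, ..., 4}. For each x_0, f_y(x_0, y) is a polynomial in y; find its integer roots y ∈ {−4, ..., 4}, then test f_x and f at those candidates.
  x = -4: f_y(-4, y) = 8*y + 26; no integer root y with |y| ≤ 4.
  x = -3: f_y(-3, y) = 6*y + 14; no integer root y with |y| ≤ 4.
  x = -2: f_y(-2, y) = 4*y + 6; no integer root y with |y| ≤ 4.
  x = -1: f_y(-1, y) = 2*y + 2; vanishes at y ∈ {-1}. (-1, -1): f_x = 0, f = 0 — SINGULAR.
  x = 0: f_y(0, y) = 2; no integer root y with |y| ≤ 4.
  x = 1: f_y(1, y) = 6 - 2*y; vanishes at y ∈ {3}. (1, 3): f_x = -20 ≠ 0.
  x = 2: f_y(2, y) = 14 - 4*y; no integer root y with |y| ≤ 4.
  x = 3: f_y(3, y) = 26 - 6*y; no integer root y with |y| ≤ 4.
  x = 4: f_y(4, y) = 42 - 8*y; no integer root y with |y| ≤ 4.
Only singular point on the grid: (-1, -1).
Classify: substitute x = -1 + u, y = -1 + v and expand: f = -3*u**3 + 2*u**2*v - u*v**2 + v**2.
No constant or linear terms (consistent with a singular point). Quadratic part: v**2. Cubic part: -3*u**3 + 2*u**2*v - u*v**2.
The quadratic part v**2 is a perfect square, so there is a single (double) tangent line v = 0, i.e. y = -1. Restricting the cubic part to that line (v = 0) leaves -3*u**3 ≠ 0, so f is not divisible by v and the branch is v² ≈ 3*u**3 to lowest order — this is a cusp.
Classification: cusp.


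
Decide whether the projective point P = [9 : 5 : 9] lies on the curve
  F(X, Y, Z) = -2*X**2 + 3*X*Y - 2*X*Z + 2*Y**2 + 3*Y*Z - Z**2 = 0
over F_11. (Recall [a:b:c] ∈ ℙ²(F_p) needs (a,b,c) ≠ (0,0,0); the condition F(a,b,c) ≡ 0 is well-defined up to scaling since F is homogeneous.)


F(9,5,9) ≡ 3 (mod 11); P is NOT on the curve.

Evaluate F(9, 5, 9) term-by-term (mod 11).
  -2*X**2 ↦ -2·81·1·1 = -162
  3*X*Y ↦ 3·9·5·1 = 135
  -2*X*Z ↦ -2·9·1·9 = -162
  2*Y**2 ↦ 2·1·25·1 = 50
  3*Y*Z ↦ 3·1·5·9 = 135
  -Z**2 ↦ -1·1·1·81 = -81
Sum: F(9, 5, 9) = (-162) + (135) + (-162) + (50) + (135) + (-81) = -85.
Reducing mod 11: -85 ≡ 3 (mod 11).
Since F(a, b, c) ≡ 3 ≠ 0 (mod 11), P does NOT lie on the curve.


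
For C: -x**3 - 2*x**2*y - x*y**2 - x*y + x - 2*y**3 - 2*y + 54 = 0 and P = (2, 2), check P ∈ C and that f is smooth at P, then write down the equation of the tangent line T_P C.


Tangent line at P: -33*x - 44*y + 154 = 0.

Step 1: f(2, 2) = 0, so P lies on C.
Step 2: partial derivatives
  f_x(x, y) = -3*x**2 - 4*x*y - y**2 - y + 1, f_y(x, y) = -2*x**2 - 2*x*y - x - 6*y**2 - 2.
  f_x(P) = -33, f_y(P) = -44 (gradient nonzero, so P is smooth).
Step 3: tangent line at P: -33·(x − 2) + -44·(y − 2) = 0.
Expanding: -33*x - 44*y + 154 = 0.


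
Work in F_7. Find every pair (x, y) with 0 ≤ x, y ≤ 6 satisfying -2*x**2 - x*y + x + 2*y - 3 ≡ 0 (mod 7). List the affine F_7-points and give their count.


Affine F_7-points: {(0, 5), (1, 4), (3, 3), (4, 2), (5, 5), (6, 2)}; count = 6.

For each of the 49 pairs (x, y) ∈ F_7², evaluate f(x, y) mod 7. Record the zeros.
  x = 0: [0↦4, 1↦6, 2↦1, 3↦3, 4↦5, 5↦0, 6↦2]  zeros at y ∈ {5}
  x = 1: [0↦3, 1↦4, 2↦5, 3↦6, 4↦0, 5↦1, 6↦2]  zeros at y ∈ {4}
  x = 2: [0↦5, 1↦5, 2↦5, 3↦5, 4↦5, 5↦5, 6↦5]  zeros at y ∈ ∅
  x = 3: [0↦3, 1↦2, 2↦1, 3↦0, 4↦6, 5↦5, 6↦4]  zeros at y ∈ {3}
  x = 4: [0↦4, 1↦2, 2↦0, 3↦5, 4↦3, 5↦1, 6↦6]  zeros at y ∈ {2}
  x = 5: [0↦1, 1↦5, 2↦2, 3↦6, 4↦3, 5↦0, 6↦4]  zeros at y ∈ {5}
  x = 6: [0↦1, 1↦4, 2↦0, 3↦3, 4↦6, 5↦2, 6↦5]  zeros at y ∈ {2}
Collecting zeros: affine points = {(0, 5), (1, 4), (3, 3), (4, 2), (5, 5), (6, 2)}.
Total count |C(F_7)_aff| = 6.


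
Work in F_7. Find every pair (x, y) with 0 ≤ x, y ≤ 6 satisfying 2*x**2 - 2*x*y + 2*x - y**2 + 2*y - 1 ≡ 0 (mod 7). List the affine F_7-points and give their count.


Affine F_7-points: {(0, 1)}; count = 1.

For each of the 49 pairs (x, y) ∈ F_7², evaluate f(x, y) mod 7. Record the zeros.
  x = 0: [0↦6, 1↦0, 2↦6, 3↦3, 4↦5, 5↦5, 6↦3]  zeros at y ∈ {1}
  x = 1: [0↦3, 1↦2, 2↦6, 3↦1, 4↦1, 5↦6, 6↦2]  zeros at y ∈ ∅
  x = 2: [0↦4, 1↦1, 2↦3, 3↦3, 4↦1, 5↦4, 6↦5]  zeros at y ∈ ∅
  x = 3: [0↦2, 1↦4, 2↦4, 3↦2, 4↦5, 5↦6, 6↦5]  zeros at y ∈ ∅
  x = 4: [0↦4, 1↦4, 2↦2, 3↦5, 4↦6, 5↦5, 6↦2]  zeros at y ∈ ∅
  x = 5: [0↦3, 1↦1, 2↦4, 3↦5, 4↦4, 5↦1, 6↦3]  zeros at y ∈ ∅
  x = 6: [0↦6, 1↦2, 2↦3, 3↦2, 4↦6, 5↦1, 6↦1]  zeros at y ∈ ∅
Collecting zeros: affine points = {(0, 1)}.
Total count |C(F_7)_aff| = 1.


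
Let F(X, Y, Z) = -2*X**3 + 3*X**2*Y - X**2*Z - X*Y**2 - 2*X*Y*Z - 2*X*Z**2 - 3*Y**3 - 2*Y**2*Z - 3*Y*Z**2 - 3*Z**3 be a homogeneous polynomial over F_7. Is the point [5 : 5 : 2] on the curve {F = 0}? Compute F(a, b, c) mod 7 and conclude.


F(5,5,2) ≡ 0 (mod 7); P is on the curve.

Evaluate F(5, 5, 2) term-by-term (mod 7).
  -2*X**3 ↦ -2·125·1·1 = -250
  3*X**2*Y ↦ 3·25·5·1 = 375
  -X**2*Z ↦ -1·25·1·2 = -50
  -X*Y**2 ↦ -1·5·25·1 = -125
  -2*X*Y*Z ↦ -2·5·5·2 = -100
  -2*X*Z**2 ↦ -2·5·1·4 = -40
  -3*Y**3 ↦ -3·1·125·1 = -375
  -2*Y**2*Z ↦ -2·1·25·2 = -100
  -3*Y*Z**2 ↦ -3·1·5·4 = -60
  -3*Z**3 ↦ -3·1·1·8 = -24
Sum: F(5, 5, 2) = (-250) + (375) + (-50) + (-125) + (-100) + (-40) + (-375) + (-100) + (-60) + (-24) = -749.
Reducing mod 7: -749 ≡ 0 (mod 7).
Since F(a, b, c) ≡ 0 (mod 7), P lies on the curve.


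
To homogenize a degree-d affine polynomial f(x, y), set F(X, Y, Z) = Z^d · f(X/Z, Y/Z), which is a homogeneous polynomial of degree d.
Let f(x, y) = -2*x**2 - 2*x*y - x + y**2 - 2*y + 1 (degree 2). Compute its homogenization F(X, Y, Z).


F(X, Y, Z) = -2*X**2 - 2*X*Y - X*Z + Y**2 - 2*Y*Z + Z**2

deg(f) = 2.
Substitute x = X/Z, y = Y/Z into f, then multiply by Z^2.
  monomial -2·x^2·y^0 ↦ -2·X^2·Y^0·Z^0.
  monomial -2·x^1·y^1 ↦ -2·X^1·Y^1·Z^0.
  monomial -1·x^1·y^0 ↦ -1·X^1·Y^0·Z^1.
  monomial 1·x^0·y^2 ↦ 1·X^0·Y^2·Z^0.
  monomial -2·x^0·y^1 ↦ -2·X^0·Y^1·Z^1.
  monomial 1·x^0·y^0 ↦ 1·X^0·Y^0·Z^2.
Collecting: F(X, Y, Z) = -2*X**2 - 2*X*Y - X*Z + Y**2 - 2*Y*Z + Z**2.


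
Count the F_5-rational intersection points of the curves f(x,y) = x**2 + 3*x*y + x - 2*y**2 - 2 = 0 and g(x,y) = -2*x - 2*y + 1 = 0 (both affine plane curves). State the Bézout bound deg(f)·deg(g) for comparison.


Common zeros: {(0, 3), (3, 0)}; count = 2; Bézout bound = 2.

deg(f) = 2, deg(g) = 1, so Bézout bound = 2.
Scan x ∈ F_5. For each x, list the y ∈ F_5 with f(x, y) ≡ 0 and those with g(x, y) ≡ 0 (mod 5); the common zeros in that column are the intersection.
  x = 0: f ≡ 0 at y ∈ {2, 3}; g ≡ 0 at y ∈ {3}; common: {3}.
  x = 1: f ≡ 0 at y ∈ {0, 4}; g ≡ 0 at y ∈ {2}; common: ∅.
  x = 2: f ≡ 0 at y ∈ ∅; g ≡ 0 at y ∈ {1}; common: ∅.
  x = 3: f ≡ 0 at y ∈ {0, 2}; g ≡ 0 at y ∈ {0}; common: {0}.
  x = 4: f ≡ 0 at y ∈ ∅; g ≡ 0 at y ∈ {4}; common: ∅.
Collecting: common zeros = {(0, 3), (3, 0)}, so the count is 2.
Comparison with the Bézout bound: 2 ≤ 2 = deg(f)·deg(g), as expected for curves with no common component (the bound is attained).


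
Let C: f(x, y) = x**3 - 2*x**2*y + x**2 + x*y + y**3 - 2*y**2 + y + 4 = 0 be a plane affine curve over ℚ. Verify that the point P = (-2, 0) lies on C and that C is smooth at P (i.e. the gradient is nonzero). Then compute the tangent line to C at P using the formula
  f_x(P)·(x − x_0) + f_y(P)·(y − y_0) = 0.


Tangent line at P: 8*x - 9*y + 16 = 0.

Step 1: f(-2, 0) = 0, so P lies on C.
Step 2: partial derivatives
  f_x(x, y) = 3*x**2 - 4*x*y + 2*x + y, f_y(x, y) = -2*x**2 + x + 3*y**2 - 4*y + 1.
  f_x(P) = 8, f_y(P) = -9 (gradient nonzero, so P is smooth).
Step 3: tangent line at P: 8·(x − -2) + -9·(y − 0) = 0.
Expanding: 8*x - 9*y + 16 = 0.


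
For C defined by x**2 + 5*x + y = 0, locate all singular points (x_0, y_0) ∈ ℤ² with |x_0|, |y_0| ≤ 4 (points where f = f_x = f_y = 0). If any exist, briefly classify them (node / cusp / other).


No singular points in the scanned grid; C is smooth there.

Compute partial derivatives:
  f_x = 2*x + 5.
  f_y = 1.
f_y = 1 is a nonzero constant, so f_y never vanishes: no point (x, y) can satisfy f = f_x = f_y = 0. In particular no (x, y) ∈ {−4, ..., 4}² is singular; the curve is smooth.


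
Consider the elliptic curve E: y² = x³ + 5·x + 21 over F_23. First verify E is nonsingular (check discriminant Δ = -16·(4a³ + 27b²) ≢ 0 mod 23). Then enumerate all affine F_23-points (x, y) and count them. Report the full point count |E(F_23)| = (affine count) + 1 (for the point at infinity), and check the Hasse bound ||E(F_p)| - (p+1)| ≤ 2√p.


Affine points = {(1, 2), (1, 21), (2, 4), (2, 19), (4, 6), (4, 17), (7, 10), (7, 13), (9, 6), (9, 17), (10, 6), (10, 17), (11, 2), (11, 21), (13, 11), (13, 12), (14, 11), (14, 12), (18, 3), (18, 20), (19, 11), (19, 12), (20, 5), (20, 18), (21, 7), (21, 16)}; affine count = 26; |E(F_23)| = 27.

Discriminant check: Δ ∝ 4a³ + 27b² = 4·5³ + 27·21² = 4·125 + 27·441 ≡ 10 (mod 23). Nonzero ⇒ E is nonsingular.
For each x ∈ F_23, compute rhs = x³ + 5·x + 21 mod 23, then count y ∈ F_23 with y² ≡ rhs.
  x = 0: rhs = 21, matching y values: none (0 points).
  x = 1: rhs = 4, matching y values: 2, 21 (2 points).
  x = 2: rhs = 16, matching y values: 4, 19 (2 points).
  x = 3: rhs = 17, matching y values: none (0 points).
  x = 4: rhs = 13, matching y values: 6, 17 (2 points).
  x = 5: rhs = 10, matching y values: none (0 points).
  x = 6: rhs = 14, matching y values: none (0 points).
  x = 7: rhs = 8, matching y values: 10, 13 (2 points).
  x = 8: rhs = 21, matching y values: none (0 points).
  x = 9: rhs = 13, matching y values: 6, 17 (2 points).
  x = 10: rhs = 13, matching y values: 6, 17 (2 points).
  x = 11: rhs = 4, matching y values: 2, 21 (2 points).
  x = 12: rhs = 15, matching y values: none (0 points).
  x = 13: rhs = 6, matching y values: 11, 12 (2 points).
  x = 14: rhs = 6, matching y values: 11, 12 (2 points).
  x = 15: rhs = 21, matching y values: none (0 points).
  x = 16: rhs = 11, matching y values: none (0 points).
  x = 17: rhs = 5, matching y values: none (0 points).
  x = 18: rhs = 9, matching y values: 3, 20 (2 points).
  x = 19: rhs = 6, matching y values: 11, 12 (2 points).
  x = 20: rhs = 2, matching y values: 5, 18 (2 points).
  x = 21: rhs = 3, matching y values: 7, 16 (2 points).
  x = 22: rhs = 15, matching y values: none (0 points).
Total affine count: 26.
Full point count |E(F_23)| = 26 + 1 = 27.
Hasse bound: |27 − (23+1)| = |3| = 3 ≤ 2√23 ≈ 9.5917 ✓.


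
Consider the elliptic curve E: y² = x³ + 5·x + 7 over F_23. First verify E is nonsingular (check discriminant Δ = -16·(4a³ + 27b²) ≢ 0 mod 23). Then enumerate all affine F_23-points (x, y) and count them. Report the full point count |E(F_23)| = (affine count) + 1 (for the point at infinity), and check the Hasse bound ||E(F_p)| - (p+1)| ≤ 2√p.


Affine points = {(1, 6), (1, 17), (2, 5), (2, 18), (3, 7), (3, 16), (6, 0), (11, 6), (11, 17), (12, 1), (12, 22), (18, 8), (18, 15), (21, 9), (21, 14), (22, 1), (22, 22)}; affine count = 17; |E(F_23)| = 18.

Discriminant check: Δ ∝ 4a³ + 27b² = 4·5³ + 27·7² = 4·125 + 27·49 ≡ 6 (mod 23). Nonzero ⇒ E is nonsingular.
For each x ∈ F_23, compute rhs = x³ + 5·x + 7 mod 23, then count y ∈ F_23 with y² ≡ rhs.
  x = 0: rhs = 7, matching y values: none (0 points).
  x = 1: rhs = 13, matching y values: 6, 17 (2 points).
  x = 2: rhs = 2, matching y values: 5, 18 (2 points).
  x = 3: rhs = 3, matching y values: 7, 16 (2 points).
  x = 4: rhs = 22, matching y values: none (0 points).
  x = 5: rhs = 19, matching y values: none (0 points).
  x = 6: rhs = 0, matching y values: 0 (1 points).
  x = 7: rhs = 17, matching y values: none (0 points).
  x = 8: rhs = 7, matching y values: none (0 points).
  x = 9: rhs = 22, matching y values: none (0 points).
  x = 10: rhs = 22, matching y values: none (0 points).
  x = 11: rhs = 13, matching y values: 6, 17 (2 points).
  x = 12: rhs = 1, matching y values: 1, 22 (2 points).
  x = 13: rhs = 15, matching y values: none (0 points).
  x = 14: rhs = 15, matching y values: none (0 points).
  x = 15: rhs = 7, matching y values: none (0 points).
  x = 16: rhs = 20, matching y values: none (0 points).
  x = 17: rhs = 14, matching y values: none (0 points).
  x = 18: rhs = 18, matching y values: 8, 15 (2 points).
  x = 19: rhs = 15, matching y values: none (0 points).
  x = 20: rhs = 11, matching y values: none (0 points).
  x = 21: rhs = 12, matching y values: 9, 14 (2 points).
  x = 22: rhs = 1, matching y values: 1, 22 (2 points).
Total affine count: 17.
Full point count |E(F_23)| = 17 + 1 = 18.
Hasse bound: |18 − (23+1)| = |-6| = 6 ≤ 2√23 ≈ 9.5917 ✓.


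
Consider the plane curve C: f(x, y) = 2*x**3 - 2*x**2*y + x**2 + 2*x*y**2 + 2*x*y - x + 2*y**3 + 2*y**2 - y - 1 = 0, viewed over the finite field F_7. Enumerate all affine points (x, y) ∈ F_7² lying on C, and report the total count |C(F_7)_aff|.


Affine F_7-points: {(0, 2), (0, 5), (0, 6), (1, 4), (2, 5), (3, 1), (4, 1), (5, 3), (6, 5)}; count = 9.

For each of the 49 pairs (x, y) ∈ F_7², evaluate f(x, y) mod 7. Record the zeros.
  x = 0: [0↦6, 1↦2, 2↦0, 3↦5, 4↦1, 5↦0, 6↦0]  zeros at y ∈ {2, 5, 6}
  x = 1: [0↦1, 1↦6, 2↦3, 3↦4, 4↦0, 5↦3, 6↦4]  zeros at y ∈ {4}
  x = 2: [0↦3, 1↦6, 2↦5, 3↦5, 4↦4, 5↦0, 6↦5]  zeros at y ∈ {5}
  x = 3: [0↦3, 1↦0, 2↦4, 3↦6, 4↦4, 5↦3, 6↦1]  zeros at y ∈ {1}
  x = 4: [0↦6, 1↦0, 2↦5, 3↦5, 4↦5, 5↦3, 6↦4]  zeros at y ∈ {1}
  x = 5: [0↦3, 1↦4, 2↦6, 3↦0, 4↦5, 5↦5, 6↦5]  zeros at y ∈ {3}
  x = 6: [0↦6, 1↦3, 2↦5, 3↦3, 4↦2, 5↦0, 6↦2]  zeros at y ∈ {5}
Collecting zeros: affine points = {(0, 2), (0, 5), (0, 6), (1, 4), (2, 5), (3, 1), (4, 1), (5, 3), (6, 5)}.
Total count |C(F_7)_aff| = 9.


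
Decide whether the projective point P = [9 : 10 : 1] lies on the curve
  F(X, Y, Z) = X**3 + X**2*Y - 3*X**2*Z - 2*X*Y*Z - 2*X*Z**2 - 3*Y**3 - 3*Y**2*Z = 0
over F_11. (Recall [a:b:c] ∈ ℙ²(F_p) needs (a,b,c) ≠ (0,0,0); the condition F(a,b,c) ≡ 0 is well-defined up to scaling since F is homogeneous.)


F(9,10,1) ≡ 9 (mod 11); P is NOT on the curve.

Evaluate F(9, 10, 1) term-by-term (mod 11).
  X**3 ↦ 1·729·1·1 = 729
  X**2*Y ↦ 1·81·10·1 = 810
  -3*X**2*Z ↦ -3·81·1·1 = -243
  -2*X*Y*Z ↦ -2·9·10·1 = -180
  -2*X*Z**2 ↦ -2·9·1·1 = -18
  -3*Y**3 ↦ -3·1·1000·1 = -3000
  -3*Y**2*Z ↦ -3·1·100·1 = -300
Sum: F(9, 10, 1) = (729) + (810) + (-243) + (-180) + (-18) + (-3000) + (-300) = -2202.
Reducing mod 11: -2202 ≡ 9 (mod 11).
Since F(a, b, c) ≡ 9 ≠ 0 (mod 11), P does NOT lie on the curve.


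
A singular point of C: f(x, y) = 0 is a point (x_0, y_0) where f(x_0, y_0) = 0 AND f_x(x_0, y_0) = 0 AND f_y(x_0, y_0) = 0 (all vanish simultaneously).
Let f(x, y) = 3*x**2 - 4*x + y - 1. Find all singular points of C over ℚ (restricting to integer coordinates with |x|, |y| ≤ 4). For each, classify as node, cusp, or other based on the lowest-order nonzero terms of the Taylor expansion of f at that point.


No singular points in the scanned grid; C is smooth there.

Compute partial derivatives:
  f_x = 6*x - 4.
  f_y = 1.
f_y = 1 is a nonzero constant, so f_y never vanishes: no point (x, y) can satisfy f = f_x = f_y = 0. In particular no (x, y) ∈ {−4, ..., 4}² is singular; the curve is smooth.


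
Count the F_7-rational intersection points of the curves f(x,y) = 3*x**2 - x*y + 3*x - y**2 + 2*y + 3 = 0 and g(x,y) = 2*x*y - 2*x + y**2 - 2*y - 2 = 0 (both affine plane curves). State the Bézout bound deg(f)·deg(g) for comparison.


Common zeros: {(1, 2)}; count = 1; Bézout bound = 4.

deg(f) = 2, deg(g) = 2, so Bézout bound = 4.
Scan x ∈ F_7. For each x, list the y ∈ F_7 with f(x, y) ≡ 0 and those with g(x, y) ≡ 0 (mod 7); the common zeros in that column are the intersection.
  x = 0: f ≡ 0 at y ∈ {3, 6}; g ≡ 0 at y ∈ ∅; common: ∅.
  x = 1: f ≡ 0 at y ∈ {2, 6}; g ≡ 0 at y ∈ {2, 5}; common: {2}.
  x = 2: f ≡ 0 at y ∈ {0}; g ≡ 0 at y ∈ {6}; common: ∅.
  x = 3: f ≡ 0 at y ∈ ∅; g ≡ 0 at y ∈ ∅; common: ∅.
  x = 4: f ≡ 0 at y ∈ {0, 5}; g ≡ 0 at y ∈ ∅; common: ∅.
  x = 5: f ≡ 0 at y ∈ ∅; g ≡ 0 at y ∈ {3}; common: ∅.
  x = 6: f ≡ 0 at y ∈ {5}; g ≡ 0 at y ∈ {0, 4}; common: ∅.
Collecting: common zeros = {(1, 2)}, so the count is 1.
Comparison with the Bézout bound: 1 ≤ 4 = deg(f)·deg(g), as expected for curves with no common component (the affine F_7-count falls short of the bound because intersections may lie at infinity, over extension fields, or carry multiplicity).


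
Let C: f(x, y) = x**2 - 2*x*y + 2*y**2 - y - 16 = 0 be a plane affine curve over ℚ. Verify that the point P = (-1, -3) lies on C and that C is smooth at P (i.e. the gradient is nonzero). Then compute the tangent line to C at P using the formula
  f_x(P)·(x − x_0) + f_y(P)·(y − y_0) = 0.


Tangent line at P: 4*x - 11*y - 29 = 0.

Step 1: f(-1, -3) = 0, so P lies on C.
Step 2: partial derivatives
  f_x(x, y) = 2*x - 2*y, f_y(x, y) = -2*x + 4*y - 1.
  f_x(P) = 4, f_y(P) = -11 (gradient nonzero, so P is smooth).
Step 3: tangent line at P: 4·(x − -1) + -11·(y − -3) = 0.
Expanding: 4*x - 11*y - 29 = 0.


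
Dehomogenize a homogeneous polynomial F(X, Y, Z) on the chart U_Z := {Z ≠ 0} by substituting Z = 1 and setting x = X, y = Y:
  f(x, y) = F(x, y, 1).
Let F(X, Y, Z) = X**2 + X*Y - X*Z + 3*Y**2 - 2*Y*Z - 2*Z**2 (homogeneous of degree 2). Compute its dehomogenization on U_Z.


f(x, y) = x**2 + x*y - x + 3*y**2 - 2*y - 2

On U_Z we set Z = 1. Each monomial c·X^i·Y^j·Z^k in F becomes c·x^i·y^j·1^k = c·x^i·y^j.
Substituting Z = 1: F(X, Y, 1) = x**2 + x*y - x + 3*y**2 - 2*y - 2.
Note: deg(f) ≤ deg(F) = 2; strict inequality happens when F is divisible by Z (lost terms).


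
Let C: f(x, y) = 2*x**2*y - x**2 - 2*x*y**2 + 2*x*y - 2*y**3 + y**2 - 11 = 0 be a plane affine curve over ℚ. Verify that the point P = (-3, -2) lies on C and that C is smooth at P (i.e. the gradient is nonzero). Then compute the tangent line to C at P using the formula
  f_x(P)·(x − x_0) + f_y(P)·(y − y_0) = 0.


Tangent line at P: 18*x - 40*y - 26 = 0.

Step 1: f(-3, -2) = 0, so P lies on C.
Step 2: partial derivatives
  f_x(x, y) = 4*x*y - 2*x - 2*y**2 + 2*y, f_y(x, y) = 2*x**2 - 4*x*y + 2*x - 6*y**2 + 2*y.
  f_x(P) = 18, f_y(P) = -40 (gradient nonzero, so P is smooth).
Step 3: tangent line at P: 18·(x − -3) + -40·(y − -2) = 0.
Expanding: 18*x - 40*y - 26 = 0.


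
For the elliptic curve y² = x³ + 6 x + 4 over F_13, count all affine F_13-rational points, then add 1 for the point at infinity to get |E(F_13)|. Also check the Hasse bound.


Affine points = {(0, 2), (0, 11), (3, 6), (3, 7), (4, 1), (4, 12), (5, 4), (5, 9), (6, 3), (6, 10), (7, 5), (7, 8), (11, 6), (11, 7), (12, 6), (12, 7)}; affine count = 16; |E(F_13)| = 17.

Discriminant check: Δ ∝ 4a³ + 27b² = 4·6³ + 27·4² = 4·216 + 27·16 ≡ 9 (mod 13). Nonzero ⇒ E is nonsingular.
For each x ∈ F_13, compute rhs = x³ + 6·x + 4 mod 13, then count y ∈ F_13 with y² ≡ rhs.
  x = 0: rhs = 4, matching y values: 2, 11 (2 points).
  x = 1: rhs = 11, matching y values: none (0 points).
  x = 2: rhs = 11, matching y values: none (0 points).
  x = 3: rhs = 10, matching y values: 6, 7 (2 points).
  x = 4: rhs = 1, matching y values: 1, 12 (2 points).
  x = 5: rhs = 3, matching y values: 4, 9 (2 points).
  x = 6: rhs = 9, matching y values: 3, 10 (2 points).
  x = 7: rhs = 12, matching y values: 5, 8 (2 points).
  x = 8: rhs = 5, matching y values: none (0 points).
  x = 9: rhs = 7, matching y values: none (0 points).
  x = 10: rhs = 11, matching y values: none (0 points).
  x = 11: rhs = 10, matching y values: 6, 7 (2 points).
  x = 12: rhs = 10, matching y values: 6, 7 (2 points).
Total affine count: 16.
Full point count |E(F_13)| = 16 + 1 = 17.
Hasse bound: |17 − (13+1)| = |3| = 3 ≤ 2√13 ≈ 7.2111 ✓.


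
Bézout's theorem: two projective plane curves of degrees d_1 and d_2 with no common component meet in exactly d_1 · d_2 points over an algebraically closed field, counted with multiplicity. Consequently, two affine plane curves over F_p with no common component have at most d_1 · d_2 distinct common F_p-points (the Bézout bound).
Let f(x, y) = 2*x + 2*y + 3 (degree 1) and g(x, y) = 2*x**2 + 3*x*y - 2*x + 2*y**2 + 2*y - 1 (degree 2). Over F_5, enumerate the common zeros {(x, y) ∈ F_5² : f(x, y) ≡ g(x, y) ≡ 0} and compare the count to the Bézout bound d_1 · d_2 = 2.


Common zeros: ∅; count = 0; Bézout bound = 2.

deg(f) = 1, deg(g) = 2, so Bézout bound = 2.
Scan x ∈ F_5. For each x, list the y ∈ F_5 with f(x, y) ≡ 0 and those with g(x, y) ≡ 0 (mod 5); the common zeros in that column are the intersection.
  x = 0: f ≡ 0 at y ∈ {1}; g ≡ 0 at y ∈ ∅; common: ∅.
  x = 1: f ≡ 0 at y ∈ {0}; g ≡ 0 at y ∈ ∅; common: ∅.
  x = 2: f ≡ 0 at y ∈ {4}; g ≡ 0 at y ∈ {3}; common: ∅.
  x = 3: f ≡ 0 at y ∈ {3}; g ≡ 0 at y ∈ ∅; common: ∅.
  x = 4: f ≡ 0 at y ∈ {2}; g ≡ 0 at y ∈ ∅; common: ∅.
Collecting: common zeros = ∅, so the count is 0.
Comparison with the Bézout bound: 0 ≤ 2 = deg(f)·deg(g), as expected for curves with no common component (the affine F_5-count falls short of the bound because intersections may lie at infinity, over extension fields, or carry multiplicity).


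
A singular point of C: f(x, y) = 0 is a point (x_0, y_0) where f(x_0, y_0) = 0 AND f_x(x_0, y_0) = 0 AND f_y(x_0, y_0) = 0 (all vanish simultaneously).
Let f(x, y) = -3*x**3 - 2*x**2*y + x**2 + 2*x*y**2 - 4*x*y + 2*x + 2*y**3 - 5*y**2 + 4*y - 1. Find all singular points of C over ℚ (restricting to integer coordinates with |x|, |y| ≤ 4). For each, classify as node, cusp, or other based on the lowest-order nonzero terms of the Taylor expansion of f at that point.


Singular points: {(0, 1)}; classification: node.

Compute partial derivatives:
  f_x = -9*x**2 - 4*x*y + 2*x + 2*y**2 - 4*y + 2.
  f_y = -2*x**2 + 4*x*y - 4*x + 6*y**2 - 10*y + 4.
Scan x_0 ∈ {−4, ..., 4}. For each x_0, f_y(x_0, y) is a polynomial in y; find its integer roots y ∈ {−4, ..., 4}, then test f_x and f at those candidates.
  x = -4: f_y(-4, y) = 6*y**2 - 26*y - 12; no integer root y with |y| ≤ 4.
  x = -3: f_y(-3, y) = 6*y**2 - 22*y - 2; no integer root y with |y| ≤ 4.
  x = -2: f_y(-2, y) = 6*y**2 - 18*y + 4; no integer root y with |y| ≤ 4.
  x = -1: f_y(-1, y) = 6*y**2 - 14*y + 6; no integer root y with |y| ≤ 4.
  x = 0: f_y(0, y) = 6*y**2 - 10*y + 4; vanishes at y ∈ {1}. (0, 1): f_x = 0, f = 0 — SINGULAR.
  x = 1: f_y(1, y) = 6*y**2 - 6*y - 2; no integer root y with |y| ≤ 4.
  x = 2: f_y(2, y) = 6*y**2 - 2*y - 12; no integer root y with |y| ≤ 4.
  x = 3: f_y(3, y) = 6*y**2 + 2*y - 26; no integer root y with |y| ≤ 4.
  x = 4: f_y(4, y) = 6*y**2 + 6*y - 44; no integer root y with |y| ≤ 4.
Only singular point on the grid: (0, 1).
Classify: substitute x = 0 + u, y = 1 + v and expand: f = -3*u**3 - 2*u**2*v - u**2 + 2*u*v**2 + 2*v**3 + v**2.
No constant or linear terms (consistent with a singular point). Quadratic part: -u**2 + v**2. Cubic part: -3*u**3 - 2*u**2*v + 2*u*v**2 + 2*v**3.
The quadratic part v**2 - u**2 = (v − u)(v + u) splits into two distinct linear factors, so there are two distinct tangent lines y − 1 = ±(x − 0) — this is a node (ordinary double point).
Classification: node.


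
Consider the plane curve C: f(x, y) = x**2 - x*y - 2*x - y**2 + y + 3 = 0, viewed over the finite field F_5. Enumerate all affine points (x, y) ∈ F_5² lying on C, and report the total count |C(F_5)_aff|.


Affine F_5-points: ∅; count = 0.

For each of the 25 pairs (x, y) ∈ F_5², evaluate f(x, y) mod 5. Record the zeros.
  x = 0: [0↦3, 1↦3, 2↦1, 3↦2, 4↦1]  zeros at y ∈ ∅
  x = 1: [0↦2, 1↦1, 2↦3, 3↦3, 4↦1]  zeros at y ∈ ∅
  x = 2: [0↦3, 1↦1, 2↦2, 3↦1, 4↦3]  zeros at y ∈ ∅
  x = 3: [0↦1, 1↦3, 2↦3, 3↦1, 4↦2]  zeros at y ∈ ∅
  x = 4: [0↦1, 1↦2, 2↦1, 3↦3, 4↦3]  zeros at y ∈ ∅
Collecting zeros: affine points = ∅.
Total count |C(F_5)_aff| = 0.


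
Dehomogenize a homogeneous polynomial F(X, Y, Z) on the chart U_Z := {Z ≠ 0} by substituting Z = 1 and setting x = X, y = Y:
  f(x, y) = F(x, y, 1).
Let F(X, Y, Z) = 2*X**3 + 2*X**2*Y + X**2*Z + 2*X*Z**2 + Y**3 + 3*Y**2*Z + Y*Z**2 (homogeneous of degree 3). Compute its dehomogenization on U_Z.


f(x, y) = 2*x**3 + 2*x**2*y + x**2 + 2*x + y**3 + 3*y**2 + y

On U_Z we set Z = 1. Each monomial c·X^i·Y^j·Z^k in F becomes c·x^i·y^j·1^k = c·x^i·y^j.
Substituting Z = 1: F(X, Y, 1) = 2*x**3 + 2*x**2*y + x**2 + 2*x + y**3 + 3*y**2 + y.
Note: deg(f) ≤ deg(F) = 3; strict inequality happens when F is divisible by Z (lost terms).


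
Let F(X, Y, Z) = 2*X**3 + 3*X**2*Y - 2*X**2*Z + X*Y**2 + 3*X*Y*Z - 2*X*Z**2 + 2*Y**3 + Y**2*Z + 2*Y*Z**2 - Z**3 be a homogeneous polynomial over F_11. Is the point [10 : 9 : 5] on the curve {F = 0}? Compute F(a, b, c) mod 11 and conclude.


F(10,9,5) ≡ 2 (mod 11); P is NOT on the curve.

Evaluate F(10, 9, 5) term-by-term (mod 11).
  2*X**3 ↦ 2·1000·1·1 = 2000
  3*X**2*Y ↦ 3·100·9·1 = 2700
  -2*X**2*Z ↦ -2·100·1·5 = -1000
  X*Y**2 ↦ 1·10·81·1 = 810
  3*X*Y*Z ↦ 3·10·9·5 = 1350
  -2*X*Z**2 ↦ -2·10·1·25 = -500
  2*Y**3 ↦ 2·1·729·1 = 1458
  Y**2*Z ↦ 1·1·81·5 = 405
  2*Y*Z**2 ↦ 2·1·9·25 = 450
  -Z**3 ↦ -1·1·1·125 = -125
Sum: F(10, 9, 5) = (2000) + (2700) + (-1000) + (810) + (1350) + (-500) + (1458) + (405) + (450) + (-125) = 7548.
Reducing mod 11: 7548 ≡ 2 (mod 11).
Since F(a, b, c) ≡ 2 ≠ 0 (mod 11), P does NOT lie on the curve.


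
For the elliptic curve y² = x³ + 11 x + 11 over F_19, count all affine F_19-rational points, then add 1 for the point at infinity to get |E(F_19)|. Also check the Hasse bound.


Affine points = {(0, 7), (0, 12), (1, 2), (1, 17), (4, 9), (4, 10), (5, 1), (5, 18), (10, 0), (11, 0), (12, 3), (12, 16), (15, 6), (15, 13), (17, 0)}; affine count = 15; |E(F_19)| = 16.

Discriminant check: Δ ∝ 4a³ + 27b² = 4·11³ + 27·11² = 4·1331 + 27·121 ≡ 3 (mod 19). Nonzero ⇒ E is nonsingular.
For each x ∈ F_19, compute rhs = x³ + 11·x + 11 mod 19, then count y ∈ F_19 with y² ≡ rhs.
  x = 0: rhs = 11, matching y values: 7, 12 (2 points).
  x = 1: rhs = 4, matching y values: 2, 17 (2 points).
  x = 2: rhs = 3, matching y values: none (0 points).
  x = 3: rhs = 14, matching y values: none (0 points).
  x = 4: rhs = 5, matching y values: 9, 10 (2 points).
  x = 5: rhs = 1, matching y values: 1, 18 (2 points).
  x = 6: rhs = 8, matching y values: none (0 points).
  x = 7: rhs = 13, matching y values: none (0 points).
  x = 8: rhs = 3, matching y values: none (0 points).
  x = 9: rhs = 3, matching y values: none (0 points).
  x = 10: rhs = 0, matching y values: 0 (1 points).
  x = 11: rhs = 0, matching y values: 0 (1 points).
  x = 12: rhs = 9, matching y values: 3, 16 (2 points).
  x = 13: rhs = 14, matching y values: none (0 points).
  x = 14: rhs = 2, matching y values: none (0 points).
  x = 15: rhs = 17, matching y values: 6, 13 (2 points).
  x = 16: rhs = 8, matching y values: none (0 points).
  x = 17: rhs = 0, matching y values: 0 (1 points).
  x = 18: rhs = 18, matching y values: none (0 points).
Total affine count: 15.
Full point count |E(F_19)| = 15 + 1 = 16.
Hasse bound: |16 − (19+1)| = |-4| = 4 ≤ 2√19 ≈ 8.7178 ✓.
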